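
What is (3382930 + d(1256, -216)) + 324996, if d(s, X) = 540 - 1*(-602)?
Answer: 3709068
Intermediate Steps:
d(s, X) = 1142 (d(s, X) = 540 + 602 = 1142)
(3382930 + d(1256, -216)) + 324996 = (3382930 + 1142) + 324996 = 3384072 + 324996 = 3709068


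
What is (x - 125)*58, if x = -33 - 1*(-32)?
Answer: -7308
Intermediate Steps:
x = -1 (x = -33 + 32 = -1)
(x - 125)*58 = (-1 - 125)*58 = -126*58 = -7308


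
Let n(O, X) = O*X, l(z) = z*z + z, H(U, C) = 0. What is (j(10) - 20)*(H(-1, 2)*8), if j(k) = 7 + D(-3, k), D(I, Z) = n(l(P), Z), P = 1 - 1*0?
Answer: 0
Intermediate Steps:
P = 1 (P = 1 + 0 = 1)
l(z) = z + z**2 (l(z) = z**2 + z = z + z**2)
D(I, Z) = 2*Z (D(I, Z) = (1*(1 + 1))*Z = (1*2)*Z = 2*Z)
j(k) = 7 + 2*k
(j(10) - 20)*(H(-1, 2)*8) = ((7 + 2*10) - 20)*(0*8) = ((7 + 20) - 20)*0 = (27 - 20)*0 = 7*0 = 0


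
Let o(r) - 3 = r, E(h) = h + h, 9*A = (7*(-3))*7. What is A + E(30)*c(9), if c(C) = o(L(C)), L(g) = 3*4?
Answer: 2651/3 ≈ 883.67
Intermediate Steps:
L(g) = 12
A = -49/3 (A = ((7*(-3))*7)/9 = (-21*7)/9 = (1/9)*(-147) = -49/3 ≈ -16.333)
E(h) = 2*h
o(r) = 3 + r
c(C) = 15 (c(C) = 3 + 12 = 15)
A + E(30)*c(9) = -49/3 + (2*30)*15 = -49/3 + 60*15 = -49/3 + 900 = 2651/3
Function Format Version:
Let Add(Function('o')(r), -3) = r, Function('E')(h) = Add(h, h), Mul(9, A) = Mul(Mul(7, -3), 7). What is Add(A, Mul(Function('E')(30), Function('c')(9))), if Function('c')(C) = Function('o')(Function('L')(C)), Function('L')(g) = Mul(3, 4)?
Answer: Rational(2651, 3) ≈ 883.67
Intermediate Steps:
Function('L')(g) = 12
A = Rational(-49, 3) (A = Mul(Rational(1, 9), Mul(Mul(7, -3), 7)) = Mul(Rational(1, 9), Mul(-21, 7)) = Mul(Rational(1, 9), -147) = Rational(-49, 3) ≈ -16.333)
Function('E')(h) = Mul(2, h)
Function('o')(r) = Add(3, r)
Function('c')(C) = 15 (Function('c')(C) = Add(3, 12) = 15)
Add(A, Mul(Function('E')(30), Function('c')(9))) = Add(Rational(-49, 3), Mul(Mul(2, 30), 15)) = Add(Rational(-49, 3), Mul(60, 15)) = Add(Rational(-49, 3), 900) = Rational(2651, 3)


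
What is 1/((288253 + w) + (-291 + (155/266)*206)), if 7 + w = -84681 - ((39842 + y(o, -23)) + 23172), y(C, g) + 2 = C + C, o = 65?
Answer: 133/18653521 ≈ 7.1300e-6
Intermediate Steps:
y(C, g) = -2 + 2*C (y(C, g) = -2 + (C + C) = -2 + 2*C)
w = -147830 (w = -7 + (-84681 - ((39842 + (-2 + 2*65)) + 23172)) = -7 + (-84681 - ((39842 + (-2 + 130)) + 23172)) = -7 + (-84681 - ((39842 + 128) + 23172)) = -7 + (-84681 - (39970 + 23172)) = -7 + (-84681 - 1*63142) = -7 + (-84681 - 63142) = -7 - 147823 = -147830)
1/((288253 + w) + (-291 + (155/266)*206)) = 1/((288253 - 147830) + (-291 + (155/266)*206)) = 1/(140423 + (-291 + (155*(1/266))*206)) = 1/(140423 + (-291 + (155/266)*206)) = 1/(140423 + (-291 + 15965/133)) = 1/(140423 - 22738/133) = 1/(18653521/133) = 133/18653521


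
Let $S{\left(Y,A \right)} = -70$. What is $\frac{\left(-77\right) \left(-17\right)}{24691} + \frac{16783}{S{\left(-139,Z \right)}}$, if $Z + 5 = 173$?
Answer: $- \frac{414297423}{1728370} \approx -239.7$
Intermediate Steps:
$Z = 168$ ($Z = -5 + 173 = 168$)
$\frac{\left(-77\right) \left(-17\right)}{24691} + \frac{16783}{S{\left(-139,Z \right)}} = \frac{\left(-77\right) \left(-17\right)}{24691} + \frac{16783}{-70} = 1309 \cdot \frac{1}{24691} + 16783 \left(- \frac{1}{70}\right) = \frac{1309}{24691} - \frac{16783}{70} = - \frac{414297423}{1728370}$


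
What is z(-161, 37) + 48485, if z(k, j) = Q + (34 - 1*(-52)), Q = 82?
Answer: 48653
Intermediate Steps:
z(k, j) = 168 (z(k, j) = 82 + (34 - 1*(-52)) = 82 + (34 + 52) = 82 + 86 = 168)
z(-161, 37) + 48485 = 168 + 48485 = 48653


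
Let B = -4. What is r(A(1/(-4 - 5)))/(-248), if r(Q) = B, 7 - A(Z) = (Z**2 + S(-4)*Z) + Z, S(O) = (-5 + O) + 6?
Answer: 1/62 ≈ 0.016129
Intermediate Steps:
S(O) = 1 + O
A(Z) = 7 - Z**2 + 2*Z (A(Z) = 7 - ((Z**2 + (1 - 4)*Z) + Z) = 7 - ((Z**2 - 3*Z) + Z) = 7 - (Z**2 - 2*Z) = 7 + (-Z**2 + 2*Z) = 7 - Z**2 + 2*Z)
r(Q) = -4
r(A(1/(-4 - 5)))/(-248) = -4/(-248) = -4*(-1/248) = 1/62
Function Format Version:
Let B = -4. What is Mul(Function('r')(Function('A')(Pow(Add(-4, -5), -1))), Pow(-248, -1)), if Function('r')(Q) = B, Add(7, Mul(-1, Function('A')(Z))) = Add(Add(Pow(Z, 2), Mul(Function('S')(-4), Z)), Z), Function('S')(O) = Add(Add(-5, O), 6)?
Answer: Rational(1, 62) ≈ 0.016129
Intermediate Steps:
Function('S')(O) = Add(1, O)
Function('A')(Z) = Add(7, Mul(-1, Pow(Z, 2)), Mul(2, Z)) (Function('A')(Z) = Add(7, Mul(-1, Add(Add(Pow(Z, 2), Mul(Add(1, -4), Z)), Z))) = Add(7, Mul(-1, Add(Add(Pow(Z, 2), Mul(-3, Z)), Z))) = Add(7, Mul(-1, Add(Pow(Z, 2), Mul(-2, Z)))) = Add(7, Add(Mul(-1, Pow(Z, 2)), Mul(2, Z))) = Add(7, Mul(-1, Pow(Z, 2)), Mul(2, Z)))
Function('r')(Q) = -4
Mul(Function('r')(Function('A')(Pow(Add(-4, -5), -1))), Pow(-248, -1)) = Mul(-4, Pow(-248, -1)) = Mul(-4, Rational(-1, 248)) = Rational(1, 62)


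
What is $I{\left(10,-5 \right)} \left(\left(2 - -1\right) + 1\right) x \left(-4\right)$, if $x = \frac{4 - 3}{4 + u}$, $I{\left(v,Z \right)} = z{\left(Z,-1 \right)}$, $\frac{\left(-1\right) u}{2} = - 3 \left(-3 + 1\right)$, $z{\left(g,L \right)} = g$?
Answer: $-10$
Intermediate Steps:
$u = -12$ ($u = - 2 \left(- 3 \left(-3 + 1\right)\right) = - 2 \left(\left(-3\right) \left(-2\right)\right) = \left(-2\right) 6 = -12$)
$I{\left(v,Z \right)} = Z$
$x = - \frac{1}{8}$ ($x = \frac{4 - 3}{4 - 12} = 1 \frac{1}{-8} = 1 \left(- \frac{1}{8}\right) = - \frac{1}{8} \approx -0.125$)
$I{\left(10,-5 \right)} \left(\left(2 - -1\right) + 1\right) x \left(-4\right) = - 5 \left(\left(2 - -1\right) + 1\right) \left(- \frac{1}{8}\right) \left(-4\right) = - 5 \left(\left(2 + 1\right) + 1\right) \left(- \frac{1}{8}\right) \left(-4\right) = - 5 \left(3 + 1\right) \left(- \frac{1}{8}\right) \left(-4\right) = - 5 \cdot 4 \left(- \frac{1}{8}\right) \left(-4\right) = - 5 \left(\left(- \frac{1}{2}\right) \left(-4\right)\right) = \left(-5\right) 2 = -10$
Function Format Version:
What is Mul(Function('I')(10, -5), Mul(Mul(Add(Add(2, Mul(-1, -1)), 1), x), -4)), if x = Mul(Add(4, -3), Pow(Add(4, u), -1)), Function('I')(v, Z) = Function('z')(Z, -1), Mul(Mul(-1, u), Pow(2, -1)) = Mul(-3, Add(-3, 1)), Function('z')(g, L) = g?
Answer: -10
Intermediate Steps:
u = -12 (u = Mul(-2, Mul(-3, Add(-3, 1))) = Mul(-2, Mul(-3, -2)) = Mul(-2, 6) = -12)
Function('I')(v, Z) = Z
x = Rational(-1, 8) (x = Mul(Add(4, -3), Pow(Add(4, -12), -1)) = Mul(1, Pow(-8, -1)) = Mul(1, Rational(-1, 8)) = Rational(-1, 8) ≈ -0.12500)
Mul(Function('I')(10, -5), Mul(Mul(Add(Add(2, Mul(-1, -1)), 1), x), -4)) = Mul(-5, Mul(Mul(Add(Add(2, Mul(-1, -1)), 1), Rational(-1, 8)), -4)) = Mul(-5, Mul(Mul(Add(Add(2, 1), 1), Rational(-1, 8)), -4)) = Mul(-5, Mul(Mul(Add(3, 1), Rational(-1, 8)), -4)) = Mul(-5, Mul(Mul(4, Rational(-1, 8)), -4)) = Mul(-5, Mul(Rational(-1, 2), -4)) = Mul(-5, 2) = -10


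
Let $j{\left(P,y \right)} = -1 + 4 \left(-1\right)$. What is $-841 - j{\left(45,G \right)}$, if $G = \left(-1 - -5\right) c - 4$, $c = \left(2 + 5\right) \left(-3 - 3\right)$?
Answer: $-836$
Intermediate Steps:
$c = -42$ ($c = 7 \left(-6\right) = -42$)
$G = -172$ ($G = \left(-1 - -5\right) \left(-42\right) - 4 = \left(-1 + 5\right) \left(-42\right) - 4 = 4 \left(-42\right) - 4 = -168 - 4 = -172$)
$j{\left(P,y \right)} = -5$ ($j{\left(P,y \right)} = -1 - 4 = -5$)
$-841 - j{\left(45,G \right)} = -841 - -5 = -841 + 5 = -836$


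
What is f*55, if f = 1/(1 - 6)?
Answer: -11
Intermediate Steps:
f = -1/5 (f = 1/(-5) = -1/5 ≈ -0.20000)
f*55 = -1/5*55 = -11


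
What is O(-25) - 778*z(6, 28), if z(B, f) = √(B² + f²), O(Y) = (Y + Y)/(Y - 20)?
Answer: 10/9 - 1556*√205 ≈ -22277.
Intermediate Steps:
O(Y) = 2*Y/(-20 + Y) (O(Y) = (2*Y)/(-20 + Y) = 2*Y/(-20 + Y))
O(-25) - 778*z(6, 28) = 2*(-25)/(-20 - 25) - 778*√(6² + 28²) = 2*(-25)/(-45) - 778*√(36 + 784) = 2*(-25)*(-1/45) - 1556*√205 = 10/9 - 1556*√205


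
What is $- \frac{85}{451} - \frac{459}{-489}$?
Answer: $\frac{55148}{73513} \approx 0.75018$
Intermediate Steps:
$- \frac{85}{451} - \frac{459}{-489} = \left(-85\right) \frac{1}{451} - - \frac{153}{163} = - \frac{85}{451} + \frac{153}{163} = \frac{55148}{73513}$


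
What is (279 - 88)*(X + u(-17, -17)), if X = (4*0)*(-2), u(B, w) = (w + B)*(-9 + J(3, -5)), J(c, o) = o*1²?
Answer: 90916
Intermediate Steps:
J(c, o) = o (J(c, o) = o*1 = o)
u(B, w) = -14*B - 14*w (u(B, w) = (w + B)*(-9 - 5) = (B + w)*(-14) = -14*B - 14*w)
X = 0 (X = 0*(-2) = 0)
(279 - 88)*(X + u(-17, -17)) = (279 - 88)*(0 + (-14*(-17) - 14*(-17))) = 191*(0 + (238 + 238)) = 191*(0 + 476) = 191*476 = 90916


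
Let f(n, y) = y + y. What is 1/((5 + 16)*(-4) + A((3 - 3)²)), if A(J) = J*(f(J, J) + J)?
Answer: -1/84 ≈ -0.011905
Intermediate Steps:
f(n, y) = 2*y
A(J) = 3*J² (A(J) = J*(2*J + J) = J*(3*J) = 3*J²)
1/((5 + 16)*(-4) + A((3 - 3)²)) = 1/((5 + 16)*(-4) + 3*((3 - 3)²)²) = 1/(21*(-4) + 3*(0²)²) = 1/(-84 + 3*0²) = 1/(-84 + 3*0) = 1/(-84 + 0) = 1/(-84) = -1/84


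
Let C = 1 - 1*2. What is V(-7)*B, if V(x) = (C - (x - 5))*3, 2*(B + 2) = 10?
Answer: 99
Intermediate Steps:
B = 3 (B = -2 + (½)*10 = -2 + 5 = 3)
C = -1 (C = 1 - 2 = -1)
V(x) = 12 - 3*x (V(x) = (-1 - (x - 5))*3 = (-1 - (-5 + x))*3 = (-1 + (5 - x))*3 = (4 - x)*3 = 12 - 3*x)
V(-7)*B = (12 - 3*(-7))*3 = (12 + 21)*3 = 33*3 = 99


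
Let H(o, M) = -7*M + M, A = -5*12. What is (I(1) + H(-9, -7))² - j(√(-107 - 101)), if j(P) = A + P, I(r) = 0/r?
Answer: 1824 - 4*I*√13 ≈ 1824.0 - 14.422*I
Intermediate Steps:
A = -60
H(o, M) = -6*M
I(r) = 0
j(P) = -60 + P
(I(1) + H(-9, -7))² - j(√(-107 - 101)) = (0 - 6*(-7))² - (-60 + √(-107 - 101)) = (0 + 42)² - (-60 + √(-208)) = 42² - (-60 + 4*I*√13) = 1764 + (60 - 4*I*√13) = 1824 - 4*I*√13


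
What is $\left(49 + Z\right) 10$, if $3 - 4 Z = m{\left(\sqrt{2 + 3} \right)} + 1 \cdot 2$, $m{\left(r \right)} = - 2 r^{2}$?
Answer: $\frac{1035}{2} \approx 517.5$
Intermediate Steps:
$Z = \frac{11}{4}$ ($Z = \frac{3}{4} - \frac{- 2 \left(\sqrt{2 + 3}\right)^{2} + 1 \cdot 2}{4} = \frac{3}{4} - \frac{- 2 \left(\sqrt{5}\right)^{2} + 2}{4} = \frac{3}{4} - \frac{\left(-2\right) 5 + 2}{4} = \frac{3}{4} - \frac{-10 + 2}{4} = \frac{3}{4} - -2 = \frac{3}{4} + 2 = \frac{11}{4} \approx 2.75$)
$\left(49 + Z\right) 10 = \left(49 + \frac{11}{4}\right) 10 = \frac{207}{4} \cdot 10 = \frac{1035}{2}$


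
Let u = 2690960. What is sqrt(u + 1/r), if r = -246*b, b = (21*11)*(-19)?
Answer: sqrt(348550819894467806)/359898 ≈ 1640.4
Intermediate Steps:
b = -4389 (b = 231*(-19) = -4389)
r = 1079694 (r = -246*(-4389) = 1079694)
sqrt(u + 1/r) = sqrt(2690960 + 1/1079694) = sqrt(2905413366241/1079694) = sqrt(348550819894467806)/359898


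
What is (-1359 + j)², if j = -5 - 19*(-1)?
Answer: 1809025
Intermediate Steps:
j = 14 (j = -5 + 19 = 14)
(-1359 + j)² = (-1359 + 14)² = (-1345)² = 1809025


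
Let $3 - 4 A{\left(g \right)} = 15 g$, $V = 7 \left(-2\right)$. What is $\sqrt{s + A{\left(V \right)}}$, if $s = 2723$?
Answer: $\frac{\sqrt{11105}}{2} \approx 52.69$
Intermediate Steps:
$V = -14$
$A{\left(g \right)} = \frac{3}{4} - \frac{15 g}{4}$
$\sqrt{s + A{\left(V \right)}} = \sqrt{2723 + \left(\frac{3}{4} - - \frac{105}{2}\right)} = \sqrt{2723 + \left(\frac{3}{4} + \frac{105}{2}\right)} = \sqrt{2723 + \frac{213}{4}} = \sqrt{\frac{11105}{4}} = \frac{\sqrt{11105}}{2}$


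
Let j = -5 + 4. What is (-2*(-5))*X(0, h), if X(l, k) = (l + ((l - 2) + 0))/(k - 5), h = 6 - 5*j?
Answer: -10/3 ≈ -3.3333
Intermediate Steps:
j = -1
h = 11 (h = 6 - 5*(-1) = 6 + 5 = 11)
X(l, k) = (-2 + 2*l)/(-5 + k) (X(l, k) = (l + ((-2 + l) + 0))/(-5 + k) = (l + (-2 + l))/(-5 + k) = (-2 + 2*l)/(-5 + k))
(-2*(-5))*X(0, h) = (-2*(-5))*(2*(-1 + 0)/(-5 + 11)) = 10*(2*(-1)/6) = 10*(2*(1/6)*(-1)) = 10*(-1/3) = -10/3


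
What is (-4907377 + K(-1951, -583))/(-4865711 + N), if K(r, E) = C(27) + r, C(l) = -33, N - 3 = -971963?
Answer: 4909361/5837671 ≈ 0.84098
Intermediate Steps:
N = -971960 (N = 3 - 971963 = -971960)
K(r, E) = -33 + r
(-4907377 + K(-1951, -583))/(-4865711 + N) = (-4907377 + (-33 - 1951))/(-4865711 - 971960) = (-4907377 - 1984)/(-5837671) = -4909361*(-1/5837671) = 4909361/5837671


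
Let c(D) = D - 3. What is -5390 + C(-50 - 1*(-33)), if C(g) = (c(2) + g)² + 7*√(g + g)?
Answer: -5066 + 7*I*√34 ≈ -5066.0 + 40.817*I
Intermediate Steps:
c(D) = -3 + D
C(g) = (-1 + g)² + 7*√2*√g (C(g) = ((-3 + 2) + g)² + 7*√(g + g) = (-1 + g)² + 7*√(2*g) = (-1 + g)² + 7*(√2*√g) = (-1 + g)² + 7*√2*√g)
-5390 + C(-50 - 1*(-33)) = -5390 + ((-1 + (-50 - 1*(-33)))² + 7*√2*√(-50 - 1*(-33))) = -5390 + ((-1 + (-50 + 33))² + 7*√2*√(-50 + 33)) = -5390 + ((-1 - 17)² + 7*√2*√(-17)) = -5390 + ((-18)² + 7*√2*(I*√17)) = -5390 + (324 + 7*I*√34) = -5066 + 7*I*√34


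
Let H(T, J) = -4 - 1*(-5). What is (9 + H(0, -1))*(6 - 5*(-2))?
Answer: 160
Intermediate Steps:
H(T, J) = 1 (H(T, J) = -4 + 5 = 1)
(9 + H(0, -1))*(6 - 5*(-2)) = (9 + 1)*(6 - 5*(-2)) = 10*(6 + 10) = 10*16 = 160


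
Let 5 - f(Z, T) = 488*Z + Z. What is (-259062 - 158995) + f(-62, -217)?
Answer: -387734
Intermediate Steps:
f(Z, T) = 5 - 489*Z (f(Z, T) = 5 - (488*Z + Z) = 5 - 489*Z)
(-259062 - 158995) + f(-62, -217) = (-259062 - 158995) + (5 - 489*(-62)) = -418057 + (5 + 30318) = -418057 + 30323 = -387734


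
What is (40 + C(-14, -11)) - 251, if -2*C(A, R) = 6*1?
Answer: -214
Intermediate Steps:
C(A, R) = -3
(40 + C(-14, -11)) - 251 = (40 - 3) - 251 = 37 - 251 = -214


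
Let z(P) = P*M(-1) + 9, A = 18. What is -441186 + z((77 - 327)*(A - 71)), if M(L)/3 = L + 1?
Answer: -441177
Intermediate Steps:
M(L) = 3 + 3*L (M(L) = 3*(L + 1) = 3*(1 + L) = 3 + 3*L)
z(P) = 9 (z(P) = P*(3 + 3*(-1)) + 9 = P*(3 - 3) + 9 = P*0 + 9 = 0 + 9 = 9)
-441186 + z((77 - 327)*(A - 71)) = -441186 + 9 = -441177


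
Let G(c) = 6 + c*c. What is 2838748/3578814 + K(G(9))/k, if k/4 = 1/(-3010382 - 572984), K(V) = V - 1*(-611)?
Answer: -1118911484171995/1789407 ≈ -6.2530e+8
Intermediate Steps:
G(c) = 6 + c²
K(V) = 611 + V (K(V) = V + 611 = 611 + V)
k = -2/1791683 (k = 4/(-3010382 - 572984) = 4/(-3583366) = 4*(-1/3583366) = -2/1791683 ≈ -1.1163e-6)
2838748/3578814 + K(G(9))/k = 2838748/3578814 + (611 + (6 + 9²))/(-2/1791683) = 2838748*(1/3578814) + (611 + (6 + 81))*(-1791683/2) = 1419374/1789407 + (611 + 87)*(-1791683/2) = 1419374/1789407 + 698*(-1791683/2) = 1419374/1789407 - 625297367 = -1118911484171995/1789407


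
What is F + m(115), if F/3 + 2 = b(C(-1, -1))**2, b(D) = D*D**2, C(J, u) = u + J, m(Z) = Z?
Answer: 301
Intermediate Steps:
C(J, u) = J + u
b(D) = D**3
F = 186 (F = -6 + 3*((-1 - 1)**3)**2 = -6 + 3*((-2)**3)**2 = -6 + 3*(-8)**2 = -6 + 3*64 = -6 + 192 = 186)
F + m(115) = 186 + 115 = 301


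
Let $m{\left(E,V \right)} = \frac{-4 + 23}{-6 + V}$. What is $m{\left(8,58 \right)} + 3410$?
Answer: $\frac{177339}{52} \approx 3410.4$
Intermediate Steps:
$m{\left(E,V \right)} = \frac{19}{-6 + V}$
$m{\left(8,58 \right)} + 3410 = \frac{19}{-6 + 58} + 3410 = \frac{19}{52} + 3410 = \frac{177339}{52}$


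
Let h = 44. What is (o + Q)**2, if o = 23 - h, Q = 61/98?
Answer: 3988009/9604 ≈ 415.24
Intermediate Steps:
Q = 61/98 (Q = 61*(1/98) = 61/98 ≈ 0.62245)
o = -21 (o = 23 - 1*44 = 23 - 44 = -21)
(o + Q)**2 = (-21 + 61/98)**2 = (-1997/98)**2 = 3988009/9604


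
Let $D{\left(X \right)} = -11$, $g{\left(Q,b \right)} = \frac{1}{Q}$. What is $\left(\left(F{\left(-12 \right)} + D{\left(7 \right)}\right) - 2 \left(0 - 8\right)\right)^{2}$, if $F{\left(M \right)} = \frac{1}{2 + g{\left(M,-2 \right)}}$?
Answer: $\frac{16129}{529} \approx 30.49$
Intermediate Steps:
$F{\left(M \right)} = \frac{1}{2 + \frac{1}{M}}$
$\left(\left(F{\left(-12 \right)} + D{\left(7 \right)}\right) - 2 \left(0 - 8\right)\right)^{2} = \left(\left(- \frac{12}{1 + 2 \left(-12\right)} - 11\right) - 2 \left(0 - 8\right)\right)^{2} = \left(\left(- \frac{12}{1 - 24} - 11\right) - -16\right)^{2} = \left(\left(- \frac{12}{-23} - 11\right) + 16\right)^{2} = \left(\left(\left(-12\right) \left(- \frac{1}{23}\right) - 11\right) + 16\right)^{2} = \left(\left(\frac{12}{23} - 11\right) + 16\right)^{2} = \left(- \frac{241}{23} + 16\right)^{2} = \left(\frac{127}{23}\right)^{2} = \frac{16129}{529}$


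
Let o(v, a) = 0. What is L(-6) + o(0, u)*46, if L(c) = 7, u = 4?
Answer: 7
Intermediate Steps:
L(-6) + o(0, u)*46 = 7 + 0*46 = 7 + 0 = 7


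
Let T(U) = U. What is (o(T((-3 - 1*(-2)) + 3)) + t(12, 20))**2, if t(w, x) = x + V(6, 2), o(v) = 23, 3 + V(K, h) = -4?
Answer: 1296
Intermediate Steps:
V(K, h) = -7 (V(K, h) = -3 - 4 = -7)
t(w, x) = -7 + x (t(w, x) = x - 7 = -7 + x)
(o(T((-3 - 1*(-2)) + 3)) + t(12, 20))**2 = (23 + (-7 + 20))**2 = (23 + 13)**2 = 36**2 = 1296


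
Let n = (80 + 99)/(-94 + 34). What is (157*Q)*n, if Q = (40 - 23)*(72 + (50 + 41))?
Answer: -77873413/60 ≈ -1.2979e+6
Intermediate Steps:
n = -179/60 (n = 179/(-60) = 179*(-1/60) = -179/60 ≈ -2.9833)
Q = 2771 (Q = 17*(72 + 91) = 17*163 = 2771)
(157*Q)*n = (157*2771)*(-179/60) = 435047*(-179/60) = -77873413/60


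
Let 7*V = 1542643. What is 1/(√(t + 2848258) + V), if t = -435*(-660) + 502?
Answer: 10798501/2379593768309 - 98*√783965/2379593768309 ≈ 4.5015e-6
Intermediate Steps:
V = 1542643/7 (V = (⅐)*1542643 = 1542643/7 ≈ 2.2038e+5)
t = 287602 (t = 287100 + 502 = 287602)
1/(√(t + 2848258) + V) = 1/(√(287602 + 2848258) + 1542643/7) = 1/(√3135860 + 1542643/7) = 1/(2*√783965 + 1542643/7) = 1/(1542643/7 + 2*√783965)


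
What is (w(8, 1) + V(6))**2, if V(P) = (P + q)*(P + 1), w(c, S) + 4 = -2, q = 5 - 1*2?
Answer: 3249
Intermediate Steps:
q = 3 (q = 5 - 2 = 3)
w(c, S) = -6 (w(c, S) = -4 - 2 = -6)
V(P) = (1 + P)*(3 + P) (V(P) = (P + 3)*(P + 1) = (3 + P)*(1 + P) = (1 + P)*(3 + P))
(w(8, 1) + V(6))**2 = (-6 + (3 + 6**2 + 4*6))**2 = (-6 + (3 + 36 + 24))**2 = (-6 + 63)**2 = 57**2 = 3249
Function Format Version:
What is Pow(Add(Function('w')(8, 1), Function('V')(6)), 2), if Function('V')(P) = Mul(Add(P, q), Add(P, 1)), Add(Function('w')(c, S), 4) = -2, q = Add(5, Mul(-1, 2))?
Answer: 3249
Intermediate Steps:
q = 3 (q = Add(5, -2) = 3)
Function('w')(c, S) = -6 (Function('w')(c, S) = Add(-4, -2) = -6)
Function('V')(P) = Mul(Add(1, P), Add(3, P)) (Function('V')(P) = Mul(Add(P, 3), Add(P, 1)) = Mul(Add(3, P), Add(1, P)) = Mul(Add(1, P), Add(3, P)))
Pow(Add(Function('w')(8, 1), Function('V')(6)), 2) = Pow(Add(-6, Add(3, Pow(6, 2), Mul(4, 6))), 2) = Pow(Add(-6, Add(3, 36, 24)), 2) = Pow(Add(-6, 63), 2) = Pow(57, 2) = 3249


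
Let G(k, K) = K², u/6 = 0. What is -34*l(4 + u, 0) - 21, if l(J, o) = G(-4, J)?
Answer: -565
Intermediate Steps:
u = 0 (u = 6*0 = 0)
l(J, o) = J²
-34*l(4 + u, 0) - 21 = -34*(4 + 0)² - 21 = -34*4² - 21 = -34*16 - 21 = -544 - 21 = -565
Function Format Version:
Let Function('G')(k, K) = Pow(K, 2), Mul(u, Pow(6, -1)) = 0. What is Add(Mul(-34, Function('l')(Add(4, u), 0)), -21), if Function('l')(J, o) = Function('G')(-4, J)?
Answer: -565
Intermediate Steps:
u = 0 (u = Mul(6, 0) = 0)
Function('l')(J, o) = Pow(J, 2)
Add(Mul(-34, Function('l')(Add(4, u), 0)), -21) = Add(Mul(-34, Pow(Add(4, 0), 2)), -21) = Add(Mul(-34, Pow(4, 2)), -21) = Add(Mul(-34, 16), -21) = Add(-544, -21) = -565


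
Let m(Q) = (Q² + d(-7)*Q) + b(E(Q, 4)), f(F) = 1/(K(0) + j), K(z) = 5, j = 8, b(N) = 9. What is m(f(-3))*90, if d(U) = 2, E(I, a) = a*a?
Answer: 139320/169 ≈ 824.38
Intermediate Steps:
E(I, a) = a²
f(F) = 1/13 (f(F) = 1/(5 + 8) = 1/13)
m(Q) = 9 + Q² + 2*Q (m(Q) = (Q² + 2*Q) + 9 = 9 + Q² + 2*Q)
m(f(-3))*90 = (9 + (1/13)² + 2*(1/13))*90 = (9 + 1/169 + 2/13)*90 = (1548/169)*90 = 139320/169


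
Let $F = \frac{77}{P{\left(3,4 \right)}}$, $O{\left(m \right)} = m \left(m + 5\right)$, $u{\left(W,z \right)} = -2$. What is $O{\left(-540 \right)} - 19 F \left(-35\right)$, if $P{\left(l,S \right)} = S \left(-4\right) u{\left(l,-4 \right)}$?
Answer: $\frac{9296005}{32} \approx 2.905 \cdot 10^{5}$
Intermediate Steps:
$P{\left(l,S \right)} = 8 S$ ($P{\left(l,S \right)} = S \left(-4\right) \left(-2\right) = - 4 S \left(-2\right) = 8 S$)
$O{\left(m \right)} = m \left(5 + m\right)$
$F = \frac{77}{32}$ ($F = \frac{77}{8 \cdot 4} = \frac{77}{32} \approx 2.4063$)
$O{\left(-540 \right)} - 19 F \left(-35\right) = - 540 \left(5 - 540\right) - 19 \cdot \frac{77}{32} \left(-35\right) = \left(-540\right) \left(-535\right) - \frac{1463}{32} \left(-35\right) = 288900 - - \frac{51205}{32} = 288900 + \frac{51205}{32} = \frac{9296005}{32}$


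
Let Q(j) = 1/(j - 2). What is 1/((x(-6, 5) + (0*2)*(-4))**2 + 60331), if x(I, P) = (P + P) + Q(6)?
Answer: 16/966977 ≈ 1.6546e-5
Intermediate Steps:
Q(j) = 1/(-2 + j)
x(I, P) = 1/4 + 2*P (x(I, P) = (P + P) + 1/(-2 + 6) = 2*P + 1/4 = 1/4 + 2*P)
1/((x(-6, 5) + (0*2)*(-4))**2 + 60331) = 1/(((1/4 + 2*5) + (0*2)*(-4))**2 + 60331) = 1/(((1/4 + 10) + 0*(-4))**2 + 60331) = 1/((41/4 + 0)**2 + 60331) = 1/((41/4)**2 + 60331) = 1/(1681/16 + 60331) = 1/(966977/16) = 16/966977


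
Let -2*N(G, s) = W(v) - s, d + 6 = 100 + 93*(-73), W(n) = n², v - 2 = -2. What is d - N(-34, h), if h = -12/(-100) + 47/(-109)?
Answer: -18243451/2725 ≈ -6694.8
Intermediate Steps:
v = 0 (v = 2 - 2 = 0)
d = -6695 (d = -6 + (100 + 93*(-73)) = -6 + (100 - 6789) = -6 - 6689 = -6695)
h = -848/2725 (h = -12*(-1/100) + 47*(-1/109) = 3/25 - 47/109 = -848/2725 ≈ -0.31119)
N(G, s) = s/2 (N(G, s) = -(0² - s)/2 = -(0 - s)/2 = -(-1)*s/2 = s/2)
d - N(-34, h) = -6695 - (-848)/(2*2725) = -6695 - 1*(-424/2725) = -6695 + 424/2725 = -18243451/2725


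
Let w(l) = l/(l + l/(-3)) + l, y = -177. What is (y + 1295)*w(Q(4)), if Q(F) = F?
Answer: 6149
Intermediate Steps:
w(l) = 3/2 + l (w(l) = l/(l + l*(-⅓)) + l = l/(l - l/3) + l = l/((2*l/3)) + l = l*(3/(2*l)) + l = 3/2 + l)
(y + 1295)*w(Q(4)) = (-177 + 1295)*(3/2 + 4) = 1118*(11/2) = 6149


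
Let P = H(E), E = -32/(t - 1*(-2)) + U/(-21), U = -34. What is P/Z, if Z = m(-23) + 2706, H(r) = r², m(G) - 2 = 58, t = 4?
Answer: 338/67767 ≈ 0.0049877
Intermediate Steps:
m(G) = 60 (m(G) = 2 + 58 = 60)
E = -26/7 (E = -32/(4 - 1*(-2)) - 34/(-21) = -32/(4 + 2) - 34*(-1/21) = -32/6 + 34/21 = -32*⅙ + 34/21 = -16/3 + 34/21 = -26/7 ≈ -3.7143)
Z = 2766 (Z = 60 + 2706 = 2766)
P = 676/49 (P = (-26/7)² = 676/49 ≈ 13.796)
P/Z = (676/49)/2766 = (676/49)*(1/2766) = 338/67767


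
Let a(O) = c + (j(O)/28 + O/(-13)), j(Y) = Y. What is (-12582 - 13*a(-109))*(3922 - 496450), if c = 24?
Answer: 44655913044/7 ≈ 6.3794e+9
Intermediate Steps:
a(O) = 24 - 15*O/364 (a(O) = 24 + (O/28 + O/(-13)) = 24 + (O*(1/28) + O*(-1/13)) = 24 + (O/28 - O/13) = 24 - 15*O/364)
(-12582 - 13*a(-109))*(3922 - 496450) = (-12582 - 13*(24 - 15/364*(-109)))*(3922 - 496450) = (-12582 - 13*(24 + 1635/364))*(-492528) = (-12582 - 13*10371/364)*(-492528) = (-12582 - 10371/28)*(-492528) = -362667/28*(-492528) = 44655913044/7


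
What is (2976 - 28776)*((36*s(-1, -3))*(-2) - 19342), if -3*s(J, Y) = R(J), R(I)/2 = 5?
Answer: 492831600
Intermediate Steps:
R(I) = 10 (R(I) = 2*5 = 10)
s(J, Y) = -10/3 (s(J, Y) = -1/3*10 = -10/3)
(2976 - 28776)*((36*s(-1, -3))*(-2) - 19342) = (2976 - 28776)*((36*(-10/3))*(-2) - 19342) = -25800*(-120*(-2) - 19342) = -25800*(240 - 19342) = -25800*(-19102) = 492831600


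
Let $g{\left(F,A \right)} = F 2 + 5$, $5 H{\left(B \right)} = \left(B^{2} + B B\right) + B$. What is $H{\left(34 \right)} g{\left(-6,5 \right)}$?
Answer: $- \frac{16422}{5} \approx -3284.4$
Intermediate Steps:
$H{\left(B \right)} = \frac{B}{5} + \frac{2 B^{2}}{5}$ ($H{\left(B \right)} = \frac{\left(B^{2} + B B\right) + B}{5} = \frac{\left(B^{2} + B^{2}\right) + B}{5} = \frac{2 B^{2} + B}{5} = \frac{B + 2 B^{2}}{5} = \frac{B}{5} + \frac{2 B^{2}}{5}$)
$g{\left(F,A \right)} = 5 + 2 F$ ($g{\left(F,A \right)} = 2 F + 5 = 5 + 2 F$)
$H{\left(34 \right)} g{\left(-6,5 \right)} = \frac{1}{5} \cdot 34 \left(1 + 2 \cdot 34\right) \left(5 + 2 \left(-6\right)\right) = \frac{1}{5} \cdot 34 \left(1 + 68\right) \left(5 - 12\right) = \frac{1}{5} \cdot 34 \cdot 69 \left(-7\right) = \frac{2346}{5} \left(-7\right) = - \frac{16422}{5}$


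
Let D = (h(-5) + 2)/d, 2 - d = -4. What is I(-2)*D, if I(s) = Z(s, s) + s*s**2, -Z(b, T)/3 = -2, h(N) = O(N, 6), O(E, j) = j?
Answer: -8/3 ≈ -2.6667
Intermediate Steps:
h(N) = 6
d = 6 (d = 2 - 1*(-4) = 2 + 4 = 6)
Z(b, T) = 6 (Z(b, T) = -3*(-2) = 6)
I(s) = 6 + s**3 (I(s) = 6 + s*s**2 = 6 + s**3)
D = 4/3 (D = (6 + 2)/6 = 8*(1/6) = 4/3 ≈ 1.3333)
I(-2)*D = (6 + (-2)**3)*(4/3) = (6 - 8)*(4/3) = -2*4/3 = -8/3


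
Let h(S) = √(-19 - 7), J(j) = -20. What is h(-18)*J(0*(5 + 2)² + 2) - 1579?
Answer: -1579 - 20*I*√26 ≈ -1579.0 - 101.98*I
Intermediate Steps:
h(S) = I*√26 (h(S) = √(-26) = I*√26)
h(-18)*J(0*(5 + 2)² + 2) - 1579 = (I*√26)*(-20) - 1579 = -20*I*√26 - 1579 = -1579 - 20*I*√26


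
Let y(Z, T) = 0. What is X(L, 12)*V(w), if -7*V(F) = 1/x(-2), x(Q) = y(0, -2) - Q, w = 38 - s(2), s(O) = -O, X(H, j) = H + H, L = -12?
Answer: 12/7 ≈ 1.7143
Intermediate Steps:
X(H, j) = 2*H
w = 40 (w = 38 - (-1)*2 = 38 - 1*(-2) = 38 + 2 = 40)
x(Q) = -Q (x(Q) = 0 - Q = -Q)
V(F) = -1/14 (V(F) = -1/(7*((-1*(-2)))) = -1/7/2 = -1/7*1/2 = -1/14)
X(L, 12)*V(w) = (2*(-12))*(-1/14) = -24*(-1/14) = 12/7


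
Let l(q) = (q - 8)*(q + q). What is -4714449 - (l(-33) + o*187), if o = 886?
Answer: -4882837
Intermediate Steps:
l(q) = 2*q*(-8 + q) (l(q) = (-8 + q)*(2*q) = 2*q*(-8 + q))
-4714449 - (l(-33) + o*187) = -4714449 - (2*(-33)*(-8 - 33) + 886*187) = -4714449 - (2*(-33)*(-41) + 165682) = -4714449 - (2706 + 165682) = -4714449 - 1*168388 = -4714449 - 168388 = -4882837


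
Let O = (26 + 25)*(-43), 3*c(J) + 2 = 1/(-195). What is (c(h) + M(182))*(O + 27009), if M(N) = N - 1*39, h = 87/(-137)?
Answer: 688759808/195 ≈ 3.5321e+6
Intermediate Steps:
h = -87/137 (h = 87*(-1/137) = -87/137 ≈ -0.63504)
M(N) = -39 + N (M(N) = N - 39 = -39 + N)
c(J) = -391/585 (c(J) = -⅔ + (⅓)/(-195) = -⅔ + (⅓)*(-1/195) = -⅔ - 1/585 = -391/585)
O = -2193 (O = 51*(-43) = -2193)
(c(h) + M(182))*(O + 27009) = (-391/585 + (-39 + 182))*(-2193 + 27009) = (-391/585 + 143)*24816 = (83264/585)*24816 = 688759808/195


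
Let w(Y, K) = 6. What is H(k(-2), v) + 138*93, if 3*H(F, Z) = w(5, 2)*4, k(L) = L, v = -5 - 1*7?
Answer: 12842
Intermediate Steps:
v = -12 (v = -5 - 7 = -12)
H(F, Z) = 8 (H(F, Z) = (6*4)/3 = (⅓)*24 = 8)
H(k(-2), v) + 138*93 = 8 + 138*93 = 8 + 12834 = 12842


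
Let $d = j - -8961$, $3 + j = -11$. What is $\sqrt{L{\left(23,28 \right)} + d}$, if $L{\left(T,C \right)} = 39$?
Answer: $\sqrt{8986} \approx 94.795$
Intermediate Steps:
$j = -14$ ($j = -3 - 11 = -14$)
$d = 8947$ ($d = -14 - -8961 = -14 + 8961 = 8947$)
$\sqrt{L{\left(23,28 \right)} + d} = \sqrt{39 + 8947} = \sqrt{8986}$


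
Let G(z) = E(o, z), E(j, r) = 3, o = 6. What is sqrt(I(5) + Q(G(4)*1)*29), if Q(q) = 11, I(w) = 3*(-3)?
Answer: sqrt(310) ≈ 17.607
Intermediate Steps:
G(z) = 3
I(w) = -9
sqrt(I(5) + Q(G(4)*1)*29) = sqrt(-9 + 11*29) = sqrt(-9 + 319) = sqrt(310)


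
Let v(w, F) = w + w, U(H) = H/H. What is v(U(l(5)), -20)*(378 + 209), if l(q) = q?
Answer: 1174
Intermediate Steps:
U(H) = 1
v(w, F) = 2*w
v(U(l(5)), -20)*(378 + 209) = (2*1)*(378 + 209) = 2*587 = 1174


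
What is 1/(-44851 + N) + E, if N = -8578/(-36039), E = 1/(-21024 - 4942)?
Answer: -2552165285/41970835081226 ≈ -6.0808e-5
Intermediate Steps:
E = -1/25966 (E = 1/(-25966) = -1/25966 ≈ -3.8512e-5)
N = 8578/36039 (N = -8578*(-1/36039) = 8578/36039 ≈ 0.23802)
1/(-44851 + N) + E = 1/(-44851 + 8578/36039) - 1/25966 = 1/(-1616376611/36039) - 1/25966 = -36039/1616376611 - 1/25966 = -2552165285/41970835081226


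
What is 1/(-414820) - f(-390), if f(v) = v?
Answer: 161779799/414820 ≈ 390.00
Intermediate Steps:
1/(-414820) - f(-390) = 1/(-414820) - 1*(-390) = -1/414820 + 390 = 161779799/414820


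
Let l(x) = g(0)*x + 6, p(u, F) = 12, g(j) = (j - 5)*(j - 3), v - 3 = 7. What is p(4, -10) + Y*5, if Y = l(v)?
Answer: 792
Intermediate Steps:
v = 10 (v = 3 + 7 = 10)
g(j) = (-5 + j)*(-3 + j)
l(x) = 6 + 15*x (l(x) = (15 + 0² - 8*0)*x + 6 = (15 + 0 + 0)*x + 6 = 15*x + 6 = 6 + 15*x)
Y = 156 (Y = 6 + 15*10 = 6 + 150 = 156)
p(4, -10) + Y*5 = 12 + 156*5 = 12 + 780 = 792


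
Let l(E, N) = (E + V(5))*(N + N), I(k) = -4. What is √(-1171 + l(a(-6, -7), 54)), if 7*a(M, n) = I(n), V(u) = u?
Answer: I*√33943/7 ≈ 26.319*I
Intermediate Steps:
a(M, n) = -4/7 (a(M, n) = (⅐)*(-4) = -4/7)
l(E, N) = 2*N*(5 + E) (l(E, N) = (E + 5)*(N + N) = (5 + E)*(2*N) = 2*N*(5 + E))
√(-1171 + l(a(-6, -7), 54)) = √(-1171 + 2*54*(5 - 4/7)) = √(-1171 + 2*54*(31/7)) = √(-1171 + 3348/7) = √(-4849/7) = I*√33943/7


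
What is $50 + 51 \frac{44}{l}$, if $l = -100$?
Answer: $\frac{689}{25} \approx 27.56$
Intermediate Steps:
$50 + 51 \frac{44}{l} = 50 + 51 \frac{44}{-100} = 50 + 51 \cdot 44 \left(- \frac{1}{100}\right) = 50 + 51 \left(- \frac{11}{25}\right) = 50 - \frac{561}{25} = \frac{689}{25}$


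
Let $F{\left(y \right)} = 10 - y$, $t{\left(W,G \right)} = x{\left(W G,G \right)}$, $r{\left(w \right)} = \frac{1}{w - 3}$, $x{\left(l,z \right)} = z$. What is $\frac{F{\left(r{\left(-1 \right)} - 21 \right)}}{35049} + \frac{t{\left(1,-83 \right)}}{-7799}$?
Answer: $\frac{12611143}{1093388604} \approx 0.011534$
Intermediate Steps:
$r{\left(w \right)} = \frac{1}{-3 + w}$
$t{\left(W,G \right)} = G$
$\frac{F{\left(r{\left(-1 \right)} - 21 \right)}}{35049} + \frac{t{\left(1,-83 \right)}}{-7799} = \frac{10 - \left(\frac{1}{-3 - 1} - 21\right)}{35049} - \frac{83}{-7799} = \left(10 - \left(\frac{1}{-4} - 21\right)\right) \frac{1}{35049} - - \frac{83}{7799} = \left(10 - \left(- \frac{1}{4} - 21\right)\right) \frac{1}{35049} + \frac{83}{7799} = \left(10 - - \frac{85}{4}\right) \frac{1}{35049} + \frac{83}{7799} = \left(10 + \frac{85}{4}\right) \frac{1}{35049} + \frac{83}{7799} = \frac{125}{4} \cdot \frac{1}{35049} + \frac{83}{7799} = \frac{125}{140196} + \frac{83}{7799} = \frac{12611143}{1093388604}$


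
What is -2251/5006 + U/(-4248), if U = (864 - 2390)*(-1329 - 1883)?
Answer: -3068316415/2658186 ≈ -1154.3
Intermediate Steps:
U = 4901512 (U = -1526*(-3212) = 4901512)
-2251/5006 + U/(-4248) = -2251/5006 + 4901512/(-4248) = -2251*1/5006 + 4901512*(-1/4248) = -2251/5006 - 612689/531 = -3068316415/2658186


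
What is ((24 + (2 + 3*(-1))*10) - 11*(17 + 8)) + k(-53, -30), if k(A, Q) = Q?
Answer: -291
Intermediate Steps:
((24 + (2 + 3*(-1))*10) - 11*(17 + 8)) + k(-53, -30) = ((24 + (2 + 3*(-1))*10) - 11*(17 + 8)) - 30 = ((24 + (2 - 3)*10) - 11*25) - 30 = ((24 - 1*10) - 275) - 30 = ((24 - 10) - 275) - 30 = (14 - 275) - 30 = -261 - 30 = -291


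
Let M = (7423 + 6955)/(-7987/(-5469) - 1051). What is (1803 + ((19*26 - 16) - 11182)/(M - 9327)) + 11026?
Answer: 114648001068877/8935829841 ≈ 12830.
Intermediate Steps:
M = -39316641/2869966 (M = 14378/(-7987*(-1/5469) - 1051) = 14378/(7987/5469 - 1051) = 14378/(-5739932/5469) = 14378*(-5469/5739932) = -39316641/2869966 ≈ -13.699)
(1803 + ((19*26 - 16) - 11182)/(M - 9327)) + 11026 = (1803 + ((19*26 - 16) - 11182)/(-39316641/2869966 - 9327)) + 11026 = (1803 + ((494 - 16) - 11182)/(-26807489523/2869966)) + 11026 = (1803 + (478 - 11182)*(-2869966/26807489523)) + 11026 = (1803 - 10704*(-2869966/26807489523)) + 11026 = (1803 + 10240038688/8935829841) + 11026 = 16121541242011/8935829841 + 11026 = 114648001068877/8935829841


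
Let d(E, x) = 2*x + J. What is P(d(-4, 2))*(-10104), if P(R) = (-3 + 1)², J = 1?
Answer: -40416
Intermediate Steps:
d(E, x) = 1 + 2*x (d(E, x) = 2*x + 1 = 1 + 2*x)
P(R) = 4 (P(R) = (-2)² = 4)
P(d(-4, 2))*(-10104) = 4*(-10104) = -40416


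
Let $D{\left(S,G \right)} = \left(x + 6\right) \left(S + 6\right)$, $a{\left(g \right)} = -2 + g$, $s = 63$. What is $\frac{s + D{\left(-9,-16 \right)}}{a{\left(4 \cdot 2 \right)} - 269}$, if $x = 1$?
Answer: $- \frac{42}{263} \approx -0.1597$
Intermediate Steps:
$D{\left(S,G \right)} = 42 + 7 S$ ($D{\left(S,G \right)} = \left(1 + 6\right) \left(S + 6\right) = 7 \left(6 + S\right) = 42 + 7 S$)
$\frac{s + D{\left(-9,-16 \right)}}{a{\left(4 \cdot 2 \right)} - 269} = \frac{63 + \left(42 + 7 \left(-9\right)\right)}{\left(-2 + 4 \cdot 2\right) - 269} = \frac{63 + \left(42 - 63\right)}{\left(-2 + 8\right) - 269} = \frac{63 - 21}{6 - 269} = \frac{42}{-263} = 42 \left(- \frac{1}{263}\right) = - \frac{42}{263}$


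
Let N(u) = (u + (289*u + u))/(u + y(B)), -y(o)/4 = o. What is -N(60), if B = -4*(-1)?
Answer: -4365/11 ≈ -396.82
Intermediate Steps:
B = 4
y(o) = -4*o
N(u) = 291*u/(-16 + u) (N(u) = (u + (289*u + u))/(u - 4*4) = (u + 290*u)/(u - 16) = (291*u)/(-16 + u) = 291*u/(-16 + u))
-N(60) = -291*60/(-16 + 60) = -291*60/44 = -1*4365/11 = -4365/11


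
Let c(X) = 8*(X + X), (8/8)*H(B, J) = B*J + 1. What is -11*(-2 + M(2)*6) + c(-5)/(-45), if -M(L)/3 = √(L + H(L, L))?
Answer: 214/9 + 198*√7 ≈ 547.64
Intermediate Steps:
H(B, J) = 1 + B*J (H(B, J) = B*J + 1 = 1 + B*J)
M(L) = -3*√(1 + L + L²) (M(L) = -3*√(L + (1 + L*L)) = -3*√(L + (1 + L²)) = -3*√(1 + L + L²))
c(X) = 16*X (c(X) = 8*(2*X) = 16*X)
-11*(-2 + M(2)*6) + c(-5)/(-45) = -11*(-2 - 3*√(1 + 2 + 2²)*6) + (16*(-5))/(-45) = -11*(-2 - 3*√(1 + 2 + 4)*6) - 80*(-1/45) = -11*(-2 - 3*√7*6) + 16/9 = -11*(-2 - 18*√7) + 16/9 = (22 + 198*√7) + 16/9 = 214/9 + 198*√7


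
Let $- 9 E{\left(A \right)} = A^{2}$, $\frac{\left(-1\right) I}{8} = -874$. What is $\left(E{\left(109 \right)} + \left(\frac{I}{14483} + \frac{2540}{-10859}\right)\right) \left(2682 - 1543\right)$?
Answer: $- \frac{2127860748499415}{1415438073} \approx -1.5033 \cdot 10^{6}$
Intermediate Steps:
$I = 6992$ ($I = \left(-8\right) \left(-874\right) = 6992$)
$E{\left(A \right)} = - \frac{A^{2}}{9}$
$\left(E{\left(109 \right)} + \left(\frac{I}{14483} + \frac{2540}{-10859}\right)\right) \left(2682 - 1543\right) = \left(- \frac{109^{2}}{9} + \left(\frac{6992}{14483} + \frac{2540}{-10859}\right)\right) \left(2682 - 1543\right) = \left(\left(- \frac{1}{9}\right) 11881 + \left(6992 \cdot \frac{1}{14483} + 2540 \left(- \frac{1}{10859}\right)\right)\right) 1139 = \left(- \frac{11881}{9} + \left(\frac{6992}{14483} - \frac{2540}{10859}\right)\right) 1139 = \left(- \frac{11881}{9} + \frac{39139308}{157270897}\right) 1139 = \left(- \frac{1868183273485}{1415438073}\right) 1139 = - \frac{2127860748499415}{1415438073}$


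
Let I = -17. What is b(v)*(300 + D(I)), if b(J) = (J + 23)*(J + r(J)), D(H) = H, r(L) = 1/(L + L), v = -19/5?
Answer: -10147248/475 ≈ -21363.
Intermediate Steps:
v = -19/5 (v = -19*⅕ = -19/5 ≈ -3.8000)
r(L) = 1/(2*L)
b(J) = (23 + J)*(J + 1/(2*J)) (b(J) = (J + 23)*(J + 1/(2*J)) = (23 + J)*(J + 1/(2*J)))
b(v)*(300 + D(I)) = (½ + (-19/5)² + 23*(-19/5) + 23/(2*(-19/5)))*(300 - 17) = (½ + 361/25 - 437/5 + (23/2)*(-5/19))*283 = (½ + 361/25 - 437/5 - 115/38)*283 = -35856/475*283 = -10147248/475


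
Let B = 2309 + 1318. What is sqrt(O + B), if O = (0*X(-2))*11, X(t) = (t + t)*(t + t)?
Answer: 3*sqrt(403) ≈ 60.225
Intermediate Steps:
X(t) = 4*t**2 (X(t) = (2*t)*(2*t) = 4*t**2)
O = 0 (O = (0*(4*(-2)**2))*11 = (0*(4*4))*11 = (0*16)*11 = 0*11 = 0)
B = 3627
sqrt(O + B) = sqrt(0 + 3627) = sqrt(3627) = 3*sqrt(403)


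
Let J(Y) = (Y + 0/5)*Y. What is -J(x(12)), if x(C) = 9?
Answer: -81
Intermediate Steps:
J(Y) = Y² (J(Y) = (Y + 0*(⅕))*Y = (Y + 0)*Y = Y*Y = Y²)
-J(x(12)) = -1*9² = -1*81 = -81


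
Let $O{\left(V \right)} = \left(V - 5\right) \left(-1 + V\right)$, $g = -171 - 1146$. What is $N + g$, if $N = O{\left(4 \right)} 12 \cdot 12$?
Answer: $-1749$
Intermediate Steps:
$g = -1317$ ($g = -171 - 1146 = -1317$)
$O{\left(V \right)} = \left(-1 + V\right) \left(-5 + V\right)$ ($O{\left(V \right)} = \left(-5 + V\right) \left(-1 + V\right) = \left(-1 + V\right) \left(-5 + V\right)$)
$N = -432$ ($N = \left(5 + 4^{2} - 24\right) 12 \cdot 12 = \left(5 + 16 - 24\right) 12 \cdot 12 = \left(-3\right) 12 \cdot 12 = \left(-36\right) 12 = -432$)
$N + g = -432 - 1317 = -1749$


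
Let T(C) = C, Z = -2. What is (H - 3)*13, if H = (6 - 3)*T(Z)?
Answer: -117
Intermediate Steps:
H = -6 (H = (6 - 3)*(-2) = 3*(-2) = -6)
(H - 3)*13 = (-6 - 3)*13 = -9*13 = -117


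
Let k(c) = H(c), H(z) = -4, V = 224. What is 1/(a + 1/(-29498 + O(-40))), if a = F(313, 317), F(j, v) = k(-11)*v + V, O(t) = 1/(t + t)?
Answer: -2359841/2463674084 ≈ -0.00095785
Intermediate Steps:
O(t) = 1/(2*t)
k(c) = -4
F(j, v) = 224 - 4*v (F(j, v) = -4*v + 224 = 224 - 4*v)
a = -1044 (a = 224 - 4*317 = 224 - 1268 = -1044)
1/(a + 1/(-29498 + O(-40))) = 1/(-1044 + 1/(-29498 + (1/2)/(-40))) = 1/(-1044 + 1/(-29498 + (1/2)*(-1/40))) = 1/(-1044 + 1/(-29498 - 1/80)) = 1/(-1044 + 1/(-2359841/80)) = 1/(-1044 - 80/2359841) = 1/(-2463674084/2359841) = -2359841/2463674084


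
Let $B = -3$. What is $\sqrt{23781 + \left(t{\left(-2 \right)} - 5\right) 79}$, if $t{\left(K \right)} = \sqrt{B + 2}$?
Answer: $\sqrt{23386 + 79 i} \approx 152.93 + 0.2583 i$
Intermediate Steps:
$t{\left(K \right)} = i$ ($t{\left(K \right)} = \sqrt{-3 + 2} = \sqrt{-1} = i$)
$\sqrt{23781 + \left(t{\left(-2 \right)} - 5\right) 79} = \sqrt{23781 + \left(i - 5\right) 79} = \sqrt{23781 + \left(-5 + i\right) 79} = \sqrt{23781 - \left(395 - 79 i\right)} = \sqrt{23386 + 79 i}$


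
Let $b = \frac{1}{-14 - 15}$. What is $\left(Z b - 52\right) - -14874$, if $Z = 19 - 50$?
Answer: $\frac{429869}{29} \approx 14823.0$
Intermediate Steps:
$b = - \frac{1}{29}$ ($b = \frac{1}{-29} = - \frac{1}{29} \approx -0.034483$)
$Z = -31$ ($Z = 19 - 50 = -31$)
$\left(Z b - 52\right) - -14874 = \left(\left(-31\right) \left(- \frac{1}{29}\right) - 52\right) - -14874 = \left(\frac{31}{29} - 52\right) + 14874 = - \frac{1477}{29} + 14874 = \frac{429869}{29}$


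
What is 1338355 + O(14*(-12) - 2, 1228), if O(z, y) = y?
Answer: 1339583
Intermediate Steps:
1338355 + O(14*(-12) - 2, 1228) = 1338355 + 1228 = 1339583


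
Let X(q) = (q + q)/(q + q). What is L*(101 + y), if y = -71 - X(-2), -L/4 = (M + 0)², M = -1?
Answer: -116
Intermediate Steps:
X(q) = 1 (X(q) = (2*q)/((2*q)) = (2*q)*(1/(2*q)) = 1)
L = -4 (L = -4*(-1 + 0)² = -4*(-1)² = -4*1 = -4)
y = -72 (y = -71 - 1*1 = -71 - 1 = -72)
L*(101 + y) = -4*(101 - 72) = -4*29 = -116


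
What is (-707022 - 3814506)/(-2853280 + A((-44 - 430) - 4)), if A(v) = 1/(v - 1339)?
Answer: 912846264/576045529 ≈ 1.5847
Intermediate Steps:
A(v) = 1/(-1339 + v)
(-707022 - 3814506)/(-2853280 + A((-44 - 430) - 4)) = (-707022 - 3814506)/(-2853280 + 1/(-1339 + ((-44 - 430) - 4))) = -4521528/(-2853280 + 1/(-1339 + (-474 - 4))) = -4521528/(-2853280 + 1/(-1339 - 478)) = -4521528/(-2853280 + 1/(-1817)) = -4521528/(-2853280 - 1/1817) = -4521528/(-5184409761/1817) = -4521528*(-1817/5184409761) = 912846264/576045529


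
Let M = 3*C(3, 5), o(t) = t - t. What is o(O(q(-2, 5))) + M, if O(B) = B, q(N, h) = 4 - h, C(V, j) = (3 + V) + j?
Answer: 33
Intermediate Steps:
C(V, j) = 3 + V + j
o(t) = 0
M = 33 (M = 3*(3 + 3 + 5) = 3*11 = 33)
o(O(q(-2, 5))) + M = 0 + 33 = 33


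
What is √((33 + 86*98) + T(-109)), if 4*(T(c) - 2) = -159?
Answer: √33693/2 ≈ 91.778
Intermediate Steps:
T(c) = -151/4 (T(c) = 2 + (¼)*(-159) = 2 - 159/4 = -151/4)
√((33 + 86*98) + T(-109)) = √((33 + 86*98) - 151/4) = √((33 + 8428) - 151/4) = √(8461 - 151/4) = √(33693/4) = √33693/2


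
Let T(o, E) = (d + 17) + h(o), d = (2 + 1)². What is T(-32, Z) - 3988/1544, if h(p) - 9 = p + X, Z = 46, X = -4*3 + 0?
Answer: -4471/386 ≈ -11.583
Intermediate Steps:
X = -12 (X = -12 + 0 = -12)
d = 9 (d = 3² = 9)
h(p) = -3 + p (h(p) = 9 + (p - 12) = 9 + (-12 + p) = -3 + p)
T(o, E) = 23 + o (T(o, E) = (9 + 17) + (-3 + o) = 26 + (-3 + o) = 23 + o)
T(-32, Z) - 3988/1544 = (23 - 32) - 3988/1544 = -9 - 3988*1/1544 = -9 - 997/386 = -4471/386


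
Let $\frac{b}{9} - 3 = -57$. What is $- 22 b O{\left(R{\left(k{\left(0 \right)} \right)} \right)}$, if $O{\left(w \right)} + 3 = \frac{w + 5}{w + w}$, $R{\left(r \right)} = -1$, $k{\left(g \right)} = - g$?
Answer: $-53460$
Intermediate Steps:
$b = -486$ ($b = 27 + 9 \left(-57\right) = 27 - 513 = -486$)
$O{\left(w \right)} = -3 + \frac{5 + w}{2 w}$ ($O{\left(w \right)} = -3 + \frac{w + 5}{w + w} = -3 + \frac{5 + w}{2 w}$)
$- 22 b O{\left(R{\left(k{\left(0 \right)} \right)} \right)} = \left(-22\right) \left(-486\right) \frac{5 \left(1 - -1\right)}{2 \left(-1\right)} = 10692 \cdot \frac{5}{2} \left(-1\right) \left(1 + 1\right) = 10692 \cdot \frac{5}{2} \left(-1\right) 2 = 10692 \left(-5\right) = -53460$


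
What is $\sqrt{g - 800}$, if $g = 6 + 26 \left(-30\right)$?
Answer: $i \sqrt{1574} \approx 39.674 i$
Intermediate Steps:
$g = -774$ ($g = 6 - 780 = -774$)
$\sqrt{g - 800} = \sqrt{-774 - 800} = \sqrt{-1574} = i \sqrt{1574}$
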